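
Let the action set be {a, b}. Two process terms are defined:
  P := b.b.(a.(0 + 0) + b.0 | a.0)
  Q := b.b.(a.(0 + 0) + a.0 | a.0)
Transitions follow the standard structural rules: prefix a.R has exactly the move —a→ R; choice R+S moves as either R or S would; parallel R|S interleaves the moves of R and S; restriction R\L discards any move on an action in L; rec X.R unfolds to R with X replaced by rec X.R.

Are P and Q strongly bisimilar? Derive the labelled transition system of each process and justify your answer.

P's transition system — 7 states:
  m0 = b.b.(a.(0 + 0) + b.0 | a.0) → --b--▸ m1
  m1 = b.(a.(0 + 0) + b.0 | a.0) → --b--▸ m2
  m2 = a.(0 + 0) + b.0 | a.0 → --a--▸ m3, --a--▸ m4, --b--▸ m5
  m3 = 0 + 0 → stopped
  m4 = b.0 | 0 → --b--▸ m6
  m5 = 0 | a.0 → --a--▸ m6
  m6 = 0 | 0 → stopped
Q's transition system — 7 states:
  n0 = b.b.(a.(0 + 0) + a.0 | a.0) → --b--▸ n1
  n1 = b.(a.(0 + 0) + a.0 | a.0) → --b--▸ n2
  n2 = a.(0 + 0) + a.0 | a.0 → --a--▸ n3, --a--▸ n4, --a--▸ n5
  n3 = 0 + 0 → stopped
  n4 = 0 | a.0 → --a--▸ n6
  n5 = a.0 | 0 → --a--▸ n6
  n6 = 0 | 0 → stopped
Coarsest stable partition (strong bisimilarity classes):
  B0 = {m0}
  B1 = {m1}
  B2 = {m2}
  B3 = {m3, m6, n3, n6}
  B4 = {m5, n4, n5}
  B5 = {m4}
  B6 = {n0}
  B7 = {n1}
  B8 = {n2}
m0 ∈ B0, n0 ∈ B6 → different blocks

P ≁ Q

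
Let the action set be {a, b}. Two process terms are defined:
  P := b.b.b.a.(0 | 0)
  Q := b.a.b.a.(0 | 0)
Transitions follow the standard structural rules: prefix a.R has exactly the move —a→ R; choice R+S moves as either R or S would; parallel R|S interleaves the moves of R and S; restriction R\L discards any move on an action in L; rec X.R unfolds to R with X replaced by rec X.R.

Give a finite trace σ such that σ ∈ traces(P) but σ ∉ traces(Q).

P's transition system — 5 states:
  m0 = b.b.b.a.(0 | 0) → --b--▸ m1
  m1 = b.b.a.(0 | 0) → --b--▸ m2
  m2 = b.a.(0 | 0) → --b--▸ m3
  m3 = a.(0 | 0) → --a--▸ m4
  m4 = 0 | 0 → ∅
Q's transition system — 5 states:
  n0 = b.a.b.a.(0 | 0) → --b--▸ n1
  n1 = a.b.a.(0 | 0) → --a--▸ n2
  n2 = b.a.(0 | 0) → --b--▸ n3
  n3 = a.(0 | 0) → --a--▸ n4
  n4 = 0 | 0 → ∅
Executing bb from P (initial set {m0}):
  step 1 (b): {m1}
  step 2 (b): {m2}
  ✓ P
Executing bb from Q (initial set {n0}):
  step 1 (b): {n1}
  step 2 (b): no successor for Q

bb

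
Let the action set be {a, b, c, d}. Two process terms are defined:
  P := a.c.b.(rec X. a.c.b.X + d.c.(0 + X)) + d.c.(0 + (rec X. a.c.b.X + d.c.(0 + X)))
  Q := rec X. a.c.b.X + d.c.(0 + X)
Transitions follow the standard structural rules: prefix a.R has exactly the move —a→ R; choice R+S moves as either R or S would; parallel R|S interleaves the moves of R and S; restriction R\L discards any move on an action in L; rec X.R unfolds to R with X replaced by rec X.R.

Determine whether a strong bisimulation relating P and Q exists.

Reachable graph of P (6 states):
  u0 = a.c.b.(rec X. a.c.b.X + d.c.(0 + X)) + d.c.(0 + (rec X. a.c.b.X + d.c.(0 + X))) → —a→ u1, —d→ u2
  u1 = c.b.(rec X. a.c.b.X + d.c.(0 + X)) → —c→ u3
  u2 = c.(0 + (rec X. a.c.b.X + d.c.(0 + X))) → —c→ u4
  u3 = b.(rec X. a.c.b.X + d.c.(0 + X)) → —b→ u5
  u4 = 0 + (rec X. a.c.b.X + d.c.(0 + X)) → —a→ u1, —d→ u2
  u5 = rec X. a.c.b.X + d.c.(0 + X) → —a→ u1, —d→ u2
Reachable graph of Q (5 states):
  v0 = rec X. a.c.b.X + d.c.(0 + X) → —a→ v1, —d→ v2
  v1 = c.b.(rec X. a.c.b.X + d.c.(0 + X)) → —c→ v3
  v2 = c.(0 + (rec X. a.c.b.X + d.c.(0 + X))) → —c→ v4
  v3 = b.(rec X. a.c.b.X + d.c.(0 + X)) → —b→ v0
  v4 = 0 + (rec X. a.c.b.X + d.c.(0 + X)) → —a→ v1, —d→ v2
Coarsest stable partition (strong bisimilarity classes):
  B0 = {u0, u4, u5, v0, v4}
  B1 = {u1, v1}
  B2 = {u3, v3}
  B3 = {u2, v2}
u0 ∈ B0, v0 ∈ B0 → same block

bisimilar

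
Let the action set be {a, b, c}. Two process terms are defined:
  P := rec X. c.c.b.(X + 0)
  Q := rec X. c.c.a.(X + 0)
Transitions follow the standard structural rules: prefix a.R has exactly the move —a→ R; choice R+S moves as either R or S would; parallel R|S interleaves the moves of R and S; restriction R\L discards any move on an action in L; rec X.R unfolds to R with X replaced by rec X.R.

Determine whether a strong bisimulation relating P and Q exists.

Reachable graph of P (4 states):
  p0 = rec X. c.c.b.(X + 0) :: =c=> p1
  p1 = c.b.((rec X. c.c.b.(X + 0)) + 0) :: =c=> p2
  p2 = b.((rec X. c.c.b.(X + 0)) + 0) :: =b=> p3
  p3 = (rec X. c.c.b.(X + 0)) + 0 :: =c=> p1
Reachable graph of Q (4 states):
  q0 = rec X. c.c.a.(X + 0) :: =c=> q1
  q1 = c.a.((rec X. c.c.a.(X + 0)) + 0) :: =c=> q2
  q2 = a.((rec X. c.c.a.(X + 0)) + 0) :: =a=> q3
  q3 = (rec X. c.c.a.(X + 0)) + 0 :: =c=> q1
Bisimilarity quotient blocks:
  B0 = {p0, p3}
  B1 = {p1}
  B2 = {p2}
  B3 = {q0, q3}
  B4 = {q1}
  B5 = {q2}
p0 ∈ B0, q0 ∈ B3 → different blocks

NO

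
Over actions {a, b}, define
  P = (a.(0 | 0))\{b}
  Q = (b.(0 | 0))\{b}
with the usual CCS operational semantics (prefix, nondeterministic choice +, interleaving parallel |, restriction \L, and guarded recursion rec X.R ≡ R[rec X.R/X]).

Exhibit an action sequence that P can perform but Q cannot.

a

LTS(P): 2 reachable states
  m0 = (a.(0 | 0))\{b} → =a=> m1
  m1 = (0 | 0)\{b} → ∅
LTS(Q): 1 reachable states
  n0 = (b.(0 | 0))\{b} → ∅
Trace ⟨a⟩ through P, begin at {m0}:
  step 1 (a): {m1}
  P completes σ.
Trace ⟨a⟩ through Q, begin at {n0}:
  step 1 (a): ∅ (Q stuck)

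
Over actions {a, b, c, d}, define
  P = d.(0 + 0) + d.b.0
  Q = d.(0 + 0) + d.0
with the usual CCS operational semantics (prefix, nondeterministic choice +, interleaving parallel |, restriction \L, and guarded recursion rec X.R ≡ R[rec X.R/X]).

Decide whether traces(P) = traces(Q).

traces(P) ≠ traces(Q) — witness ⟨db⟩

LTS(P): 4 reachable states
  p0 = d.(0 + 0) + d.b.0 ⊢ --d--▸ p1, --d--▸ p2
  p1 = 0 + 0 ⊢ stopped
  p2 = b.0 ⊢ --b--▸ p3
  p3 = 0 ⊢ stopped
LTS(Q): 3 reachable states
  q0 = d.(0 + 0) + d.0 ⊢ --d--▸ q1, --d--▸ q2
  q1 = 0 ⊢ stopped
  q2 = 0 + 0 ⊢ stopped
Executing db from P (initial set {p0}):
  step 1 (d): {p1, p2}
  step 2 (b): {p3}
  ✓ P
Executing db from Q (initial set {q0}):
  step 1 (d): {q1, q2}
  step 2 (b): ∅  — Q cannot continue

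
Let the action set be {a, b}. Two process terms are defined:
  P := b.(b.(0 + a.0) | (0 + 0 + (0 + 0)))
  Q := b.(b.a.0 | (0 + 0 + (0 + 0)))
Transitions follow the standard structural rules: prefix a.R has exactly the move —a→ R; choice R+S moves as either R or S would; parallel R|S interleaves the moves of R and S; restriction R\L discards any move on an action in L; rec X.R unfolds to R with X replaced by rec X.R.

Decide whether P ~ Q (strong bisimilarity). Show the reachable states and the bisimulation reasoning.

P ~ Q

Reachable graph of P (4 states):
  p0 = b.(b.(0 + a.0) | (0 + 0 + (0 + 0))) has moves ··b··> p1
  p1 = b.(0 + a.0) | (0 + 0 + (0 + 0)) has moves ··b··> p2
  p2 = (0 + a.0) | (0 + 0 + (0 + 0)) has moves ··a··> p3
  p3 = 0 | (0 + 0 + (0 + 0)) has moves (no moves)
Reachable graph of Q (4 states):
  q0 = b.(b.a.0 | (0 + 0 + (0 + 0))) has moves ··b··> q1
  q1 = b.a.0 | (0 + 0 + (0 + 0)) has moves ··b··> q2
  q2 = a.0 | (0 + 0 + (0 + 0)) has moves ··a··> q3
  q3 = 0 | (0 + 0 + (0 + 0)) has moves (no moves)
Partition-refinement fixed point:
  B0 = {p0, q0}
  B1 = {p1, q1}
  B2 = {p2, q2}
  B3 = {p3, q3}
p0 ∈ B0, q0 ∈ B0 → same block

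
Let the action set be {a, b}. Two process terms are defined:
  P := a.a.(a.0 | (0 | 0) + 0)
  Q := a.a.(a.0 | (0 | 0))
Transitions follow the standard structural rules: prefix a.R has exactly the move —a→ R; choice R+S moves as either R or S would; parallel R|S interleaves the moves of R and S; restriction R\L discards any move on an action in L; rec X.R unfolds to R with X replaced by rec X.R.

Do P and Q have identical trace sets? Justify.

trace-equivalent

P's transition system — 4 states:
  m0 = a.a.(a.0 | (0 | 0) + 0) has moves ··a··> m1
  m1 = a.(a.0 | (0 | 0) + 0) has moves ··a··> m2
  m2 = a.0 | (0 | 0) + 0 has moves ··a··> m3
  m3 = 0 | (0 | 0) has moves stopped
Q's transition system — 4 states:
  n0 = a.a.(a.0 | (0 | 0)) has moves ··a··> n1
  n1 = a.(a.0 | (0 | 0)) has moves ··a··> n2
  n2 = a.0 | (0 | 0) has moves ··a··> n3
  n3 = 0 | (0 | 0) has moves stopped
Bisimilarity quotient blocks:
  B0 = {m0, n0}
  B1 = {m1, n1}
  B2 = {m2, n2}
  B3 = {m3, n3}
m0 ∈ B0, n0 ∈ B0 → same block
Bisimilar ⇒ trace-equivalent.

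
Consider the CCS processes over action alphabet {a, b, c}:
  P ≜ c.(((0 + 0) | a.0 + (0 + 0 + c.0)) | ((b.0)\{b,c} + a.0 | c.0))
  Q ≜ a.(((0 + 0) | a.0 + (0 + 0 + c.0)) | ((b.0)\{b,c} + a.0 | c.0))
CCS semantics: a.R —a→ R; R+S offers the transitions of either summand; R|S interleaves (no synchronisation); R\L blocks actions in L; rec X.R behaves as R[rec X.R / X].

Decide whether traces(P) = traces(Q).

Reachable graph of P (13 states):
  s0 = c.(((0 + 0) | a.0 + (0 + 0 + c.0)) | ((b.0)\{b,c} + a.0 | c.0)) :: -c-> s1
  s1 = ((0 + 0) | a.0 + (0 + 0 + c.0)) | ((b.0)\{b,c} + a.0 | c.0) :: -a-> s2, -a-> s3, -c-> s4, -c-> s5
  s2 = ((0 + 0) | a.0 + (0 + 0 + c.0)) | (0 | c.0) :: -a-> s6, -c-> s7, -c-> s8
  s3 = (0 + 0) | 0 | ((b.0)\{b,c} + a.0 | c.0) :: -a-> s6, -c-> s9
  s4 = ((0 + 0) | a.0 + (0 + 0 + c.0)) | (a.0 | 0) :: -a-> s7, -a-> s9, -c-> s10
  s5 = 0 | ((b.0)\{b,c} + a.0 | c.0) :: -a-> s8, -c-> s10
  s6 = (0 + 0) | 0 | (0 | c.0) :: -c-> s11
  s7 = ((0 + 0) | a.0 + (0 + 0 + c.0)) | (0 | 0) :: -a-> s11, -c-> s12
  s8 = 0 | (0 | c.0) :: -c-> s12
  s9 = (0 + 0) | 0 | (a.0 | 0) :: -a-> s11
  s10 = 0 | (a.0 | 0) :: -a-> s12
  s11 = (0 + 0) | 0 | (0 | 0) :: ∅
  s12 = 0 | (0 | 0) :: ∅
Reachable graph of Q (13 states):
  t0 = a.(((0 + 0) | a.0 + (0 + 0 + c.0)) | ((b.0)\{b,c} + a.0 | c.0)) :: -a-> t1
  t1 = ((0 + 0) | a.0 + (0 + 0 + c.0)) | ((b.0)\{b,c} + a.0 | c.0) :: -a-> t2, -a-> t3, -c-> t4, -c-> t5
  t2 = ((0 + 0) | a.0 + (0 + 0 + c.0)) | (0 | c.0) :: -a-> t6, -c-> t7, -c-> t8
  t3 = (0 + 0) | 0 | ((b.0)\{b,c} + a.0 | c.0) :: -a-> t6, -c-> t9
  t4 = ((0 + 0) | a.0 + (0 + 0 + c.0)) | (a.0 | 0) :: -a-> t7, -a-> t9, -c-> t10
  t5 = 0 | ((b.0)\{b,c} + a.0 | c.0) :: -a-> t8, -c-> t10
  t6 = (0 + 0) | 0 | (0 | c.0) :: -c-> t11
  t7 = ((0 + 0) | a.0 + (0 + 0 + c.0)) | (0 | 0) :: -a-> t11, -c-> t12
  t8 = 0 | (0 | c.0) :: -c-> t12
  t9 = (0 + 0) | 0 | (a.0 | 0) :: -a-> t11
  t10 = 0 | (a.0 | 0) :: -a-> t12
  t11 = (0 + 0) | 0 | (0 | 0) :: ∅
  t12 = 0 | (0 | 0) :: ∅
Trace ⟨c⟩ through P, begin at {s0}:
  after c @ step 1: {s1}
  P completes σ.
Trace ⟨c⟩ through Q, begin at {t0}:
  after c @ step 1: ∅  — Q cannot continue

NO — witness ⟨c⟩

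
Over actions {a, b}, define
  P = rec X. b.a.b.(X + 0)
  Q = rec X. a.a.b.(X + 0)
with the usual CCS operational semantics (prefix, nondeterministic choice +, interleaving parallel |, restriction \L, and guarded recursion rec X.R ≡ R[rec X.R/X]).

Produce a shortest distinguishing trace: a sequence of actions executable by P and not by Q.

b

P's transition system — 4 states:
  p0 = rec X. b.a.b.(X + 0) ⊢ --b--▸ p1
  p1 = a.b.((rec X. b.a.b.(X + 0)) + 0) ⊢ --a--▸ p2
  p2 = b.((rec X. b.a.b.(X + 0)) + 0) ⊢ --b--▸ p3
  p3 = (rec X. b.a.b.(X + 0)) + 0 ⊢ --b--▸ p1
Q's transition system — 4 states:
  q0 = rec X. a.a.b.(X + 0) ⊢ --a--▸ q1
  q1 = a.b.((rec X. a.a.b.(X + 0)) + 0) ⊢ --a--▸ q2
  q2 = b.((rec X. a.a.b.(X + 0)) + 0) ⊢ --b--▸ q3
  q3 = (rec X. a.a.b.(X + 0)) + 0 ⊢ --a--▸ q1
Executing b from P (initial set {p0}):
  step 1 (b): {p1}
  — P admits the full trace.
Executing b from Q (initial set {q0}):
  step 1 (b): ∅  — Q cannot continue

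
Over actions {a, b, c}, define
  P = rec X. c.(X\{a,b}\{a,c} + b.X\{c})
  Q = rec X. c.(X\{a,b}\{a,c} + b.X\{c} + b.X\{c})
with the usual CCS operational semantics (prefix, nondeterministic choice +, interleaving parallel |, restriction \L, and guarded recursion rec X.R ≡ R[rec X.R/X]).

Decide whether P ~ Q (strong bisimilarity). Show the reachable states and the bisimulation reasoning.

P's transition system — 3 states:
  m0 = rec X. c.(X\{a,b}\{a,c} + b.X\{c}) :: ··c··> m1
  m1 = (rec X. c.(X\{a,b}\{a,c} + b.X\{c}))\{a,b}\{a,c} + b.(rec X. c.(X\{a,b}\{a,c} + b.X\{c}))\{c} :: ··b··> m2
  m2 = (rec X. c.(X\{a,b}\{a,c} + b.X\{c}))\{c} :: ·
Q's transition system — 3 states:
  n0 = rec X. c.(X\{a,b}\{a,c} + b.X\{c} + b.X\{c}) :: ··c··> n1
  n1 = (rec X. c.(X\{a,b}\{a,c} + b.X\{c} + b.X\{c}))\{a,b}\{a,c} + b.(rec X. c.(X\{a,b}\{a,c} + b.X\{c} + b.X\{c}))\{c} + b.(rec X. c.(X\{a,b}\{a,c} + b.X\{c} + b.X\{c}))\{c} :: ··b··> n2
  n2 = (rec X. c.(X\{a,b}\{a,c} + b.X\{c} + b.X\{c}))\{c} :: ·
Bisimilarity quotient blocks:
  B0 = {m0, n0}
  B1 = {m1, n1}
  B2 = {m2, n2}
m0 ∈ B0, n0 ∈ B0 → same block

YES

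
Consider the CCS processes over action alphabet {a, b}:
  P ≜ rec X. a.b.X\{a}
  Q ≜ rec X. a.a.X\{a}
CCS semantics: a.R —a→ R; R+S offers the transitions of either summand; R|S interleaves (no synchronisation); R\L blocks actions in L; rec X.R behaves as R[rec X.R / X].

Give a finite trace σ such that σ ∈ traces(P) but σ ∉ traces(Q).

ab

Reachable graph of P (3 states):
  s0 = rec X. a.b.X\{a} → ··a··> s1
  s1 = b.(rec X. a.b.X\{a})\{a} → ··b··> s2
  s2 = (rec X. a.b.X\{a})\{a} → stopped
Reachable graph of Q (3 states):
  t0 = rec X. a.a.X\{a} → ··a··> t1
  t1 = a.(rec X. a.a.X\{a})\{a} → ··a··> t2
  t2 = (rec X. a.a.X\{a})\{a} → stopped
Run σ = ⟨ab⟩ on P: start {s0}
  step 1 (a): {s1}
  step 2 (b): {s2}
  — P admits the full trace.
Run σ = ⟨ab⟩ on Q: start {t0}
  step 1 (a): {t1}
  step 2 (b): no successor for Q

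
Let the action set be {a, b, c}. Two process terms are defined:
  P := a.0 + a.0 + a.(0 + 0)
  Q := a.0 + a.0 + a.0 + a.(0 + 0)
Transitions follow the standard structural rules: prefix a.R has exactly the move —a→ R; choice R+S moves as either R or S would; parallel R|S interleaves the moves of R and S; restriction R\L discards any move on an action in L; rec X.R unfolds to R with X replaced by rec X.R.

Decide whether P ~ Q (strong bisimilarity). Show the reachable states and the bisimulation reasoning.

LTS(P): 3 reachable states
  m0 = a.0 + a.0 + a.(0 + 0) :: -a-> m1, -a-> m2
  m1 = 0 :: ∅
  m2 = 0 + 0 :: ∅
LTS(Q): 3 reachable states
  n0 = a.0 + a.0 + a.0 + a.(0 + 0) :: -a-> n1, -a-> n2
  n1 = 0 :: ∅
  n2 = 0 + 0 :: ∅
Bisimilarity quotient blocks:
  B0 = {m0, n0}
  B1 = {m1, m2, n1, n2}
m0 ∈ B0, n0 ∈ B0 → same block

P ~ Q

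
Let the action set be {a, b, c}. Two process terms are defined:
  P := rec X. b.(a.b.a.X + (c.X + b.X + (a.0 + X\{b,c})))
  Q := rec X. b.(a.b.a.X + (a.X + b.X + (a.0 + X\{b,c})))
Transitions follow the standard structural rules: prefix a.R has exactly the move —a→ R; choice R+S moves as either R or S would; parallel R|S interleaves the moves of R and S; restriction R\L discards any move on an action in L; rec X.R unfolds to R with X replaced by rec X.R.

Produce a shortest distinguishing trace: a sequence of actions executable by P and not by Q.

bc

P's transition system — 5 states:
  m0 = rec X. b.(a.b.a.X + (c.X + b.X + (a.0 + X\{b,c}))) :: ··b··> m1
  m1 = a.b.a.(rec X. b.(a.b.a.X + (c.X + b.X + (a.0 + X\{b,c})))) + (c.(rec X. b.(a.b.a.X + (c.X + b.X + (a.0 + X\{b,c})))) + b.(rec X. b.(a.b.a.X + (c.X + b.X + (a.0 + X\{b,c})))) + (a.0 + (rec X. b.(a.b.a.X + (c.X + b.X + (a.0 + X\{b,c}))))\{b,c})) :: ··a··> m2, ··a··> m3, ··b··> m0, ··c··> m0
  m2 = 0 :: deadlocked
  m3 = b.a.(rec X. b.(a.b.a.X + (c.X + b.X + (a.0 + X\{b,c})))) :: ··b··> m4
  m4 = a.(rec X. b.(a.b.a.X + (c.X + b.X + (a.0 + X\{b,c})))) :: ··a··> m0
Q's transition system — 5 states:
  n0 = rec X. b.(a.b.a.X + (a.X + b.X + (a.0 + X\{b,c}))) :: ··b··> n1
  n1 = a.b.a.(rec X. b.(a.b.a.X + (a.X + b.X + (a.0 + X\{b,c})))) + (a.(rec X. b.(a.b.a.X + (a.X + b.X + (a.0 + X\{b,c})))) + b.(rec X. b.(a.b.a.X + (a.X + b.X + (a.0 + X\{b,c})))) + (a.0 + (rec X. b.(a.b.a.X + (a.X + b.X + (a.0 + X\{b,c}))))\{b,c})) :: ··a··> n0, ··a··> n2, ··a··> n3, ··b··> n0
  n2 = 0 :: deadlocked
  n3 = b.a.(rec X. b.(a.b.a.X + (a.X + b.X + (a.0 + X\{b,c})))) :: ··b··> n4
  n4 = a.(rec X. b.(a.b.a.X + (a.X + b.X + (a.0 + X\{b,c})))) :: ··a··> n0
Trace ⟨bc⟩ through P, begin at {m0}:
  step 1 (b): {m1}
  step 2 (c): {m0}
  P completes σ.
Trace ⟨bc⟩ through Q, begin at {n0}:
  step 1 (b): {n1}
  step 2 (c): ∅  — Q cannot continue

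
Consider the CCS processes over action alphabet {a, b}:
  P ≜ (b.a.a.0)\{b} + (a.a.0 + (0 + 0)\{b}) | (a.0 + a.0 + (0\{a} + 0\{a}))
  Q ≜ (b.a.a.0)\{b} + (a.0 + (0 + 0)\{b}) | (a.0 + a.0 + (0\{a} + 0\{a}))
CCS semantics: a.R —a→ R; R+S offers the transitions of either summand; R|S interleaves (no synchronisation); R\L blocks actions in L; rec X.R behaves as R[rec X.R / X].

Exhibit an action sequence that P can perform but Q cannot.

aaa

Reachable graph of P (6 states):
  u0 = (b.a.a.0)\{b} + (a.a.0 + (0 + 0)\{b}) | (a.0 + a.0 + (0\{a} + 0\{a})) ⊢ =a=> u1, =a=> u2
  u1 = (a.a.0 + (0 + 0)\{b}) | 0 ⊢ =a=> u3
  u2 = a.0 | (a.0 + a.0 + (0\{a} + 0\{a})) ⊢ =a=> u3, =a=> u4
  u3 = a.0 | 0 ⊢ =a=> u5
  u4 = 0 | (a.0 + a.0 + (0\{a} + 0\{a})) ⊢ =a=> u5
  u5 = 0 | 0 ⊢ ·
Reachable graph of Q (4 states):
  v0 = (b.a.a.0)\{b} + (a.0 + (0 + 0)\{b}) | (a.0 + a.0 + (0\{a} + 0\{a})) ⊢ =a=> v1, =a=> v2
  v1 = (a.0 + (0 + 0)\{b}) | 0 ⊢ =a=> v3
  v2 = 0 | (a.0 + a.0 + (0\{a} + 0\{a})) ⊢ =a=> v3
  v3 = 0 | 0 ⊢ ·
Trace ⟨aaa⟩ through P, begin at {u0}:
  step 1 (a): {u1, u2}
  step 2 (a): {u3, u4}
  step 3 (a): {u5}
  — P admits the full trace.
Trace ⟨aaa⟩ through Q, begin at {v0}:
  step 1 (a): {v1, v2}
  step 2 (a): {v3}
  step 3 (a): no successor for Q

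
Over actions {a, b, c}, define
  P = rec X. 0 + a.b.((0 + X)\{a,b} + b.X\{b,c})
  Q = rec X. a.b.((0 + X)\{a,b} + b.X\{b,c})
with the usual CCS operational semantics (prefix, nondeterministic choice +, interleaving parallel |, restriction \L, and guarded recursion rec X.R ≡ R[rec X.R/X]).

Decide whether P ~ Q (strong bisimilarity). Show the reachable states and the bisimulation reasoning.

P ~ Q

P's transition system — 5 states:
  p0 = rec X. 0 + a.b.((0 + X)\{a,b} + b.X\{b,c}) → —a→ p1
  p1 = b.((0 + (rec X. 0 + a.b.((0 + X)\{a,b} + b.X\{b,c})))\{a,b} + b.(rec X. 0 + a.b.((0 + X)\{a,b} + b.X\{b,c}))\{b,c}) → —b→ p2
  p2 = (0 + (rec X. 0 + a.b.((0 + X)\{a,b} + b.X\{b,c})))\{a,b} + b.(rec X. 0 + a.b.((0 + X)\{a,b} + b.X\{b,c}))\{b,c} → —b→ p3
  p3 = (rec X. 0 + a.b.((0 + X)\{a,b} + b.X\{b,c}))\{b,c} → —a→ p4
  p4 = (b.((0 + (rec X. 0 + a.b.((0 + X)\{a,b} + b.X\{b,c})))\{a,b} + b.(rec X. 0 + a.b.((0 + X)\{a,b} + b.X\{b,c}))\{b,c}))\{b,c} → (no moves)
Q's transition system — 5 states:
  q0 = rec X. a.b.((0 + X)\{a,b} + b.X\{b,c}) → —a→ q1
  q1 = b.((0 + (rec X. a.b.((0 + X)\{a,b} + b.X\{b,c})))\{a,b} + b.(rec X. a.b.((0 + X)\{a,b} + b.X\{b,c}))\{b,c}) → —b→ q2
  q2 = (0 + (rec X. a.b.((0 + X)\{a,b} + b.X\{b,c})))\{a,b} + b.(rec X. a.b.((0 + X)\{a,b} + b.X\{b,c}))\{b,c} → —b→ q3
  q3 = (rec X. a.b.((0 + X)\{a,b} + b.X\{b,c}))\{b,c} → —a→ q4
  q4 = (b.((0 + (rec X. a.b.((0 + X)\{a,b} + b.X\{b,c})))\{a,b} + b.(rec X. a.b.((0 + X)\{a,b} + b.X\{b,c}))\{b,c}))\{b,c} → (no moves)
Coarsest stable partition (strong bisimilarity classes):
  B0 = {p0, q0}
  B1 = {p1, q1}
  B2 = {p2, q2}
  B3 = {p3, q3}
  B4 = {p4, q4}
p0 ∈ B0, q0 ∈ B0 → same block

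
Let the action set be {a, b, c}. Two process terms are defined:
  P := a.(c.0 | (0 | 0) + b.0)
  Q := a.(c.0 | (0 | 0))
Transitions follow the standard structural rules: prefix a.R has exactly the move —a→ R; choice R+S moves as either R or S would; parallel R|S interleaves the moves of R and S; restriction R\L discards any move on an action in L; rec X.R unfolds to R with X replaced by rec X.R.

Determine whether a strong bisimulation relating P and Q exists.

not bisimilar

P's transition system — 4 states:
  u0 = a.(c.0 | (0 | 0) + b.0) | --a--▸ u1
  u1 = c.0 | (0 | 0) + b.0 | --b--▸ u2, --c--▸ u3
  u2 = 0 | ∅
  u3 = 0 | (0 | 0) | ∅
Q's transition system — 3 states:
  v0 = a.(c.0 | (0 | 0)) | --a--▸ v1
  v1 = c.0 | (0 | 0) | --c--▸ v2
  v2 = 0 | (0 | 0) | ∅
Coarsest stable partition (strong bisimilarity classes):
  B0 = {u0}
  B1 = {u1}
  B2 = {u2, u3, v2}
  B3 = {v0}
  B4 = {v1}
u0 ∈ B0, v0 ∈ B3 → different blocks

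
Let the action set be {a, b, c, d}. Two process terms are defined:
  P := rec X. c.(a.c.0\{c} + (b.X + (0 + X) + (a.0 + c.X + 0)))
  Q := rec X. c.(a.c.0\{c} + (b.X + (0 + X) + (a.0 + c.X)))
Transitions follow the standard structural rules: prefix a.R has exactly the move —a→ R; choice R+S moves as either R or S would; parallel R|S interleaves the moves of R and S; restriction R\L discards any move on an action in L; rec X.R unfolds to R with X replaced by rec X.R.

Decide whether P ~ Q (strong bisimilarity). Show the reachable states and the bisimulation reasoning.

LTS(P): 5 reachable states
  s0 = rec X. c.(a.c.0\{c} + (b.X + (0 + X) + (a.0 + c.X + 0))) :: --c--▸ s1
  s1 = a.c.0\{c} + (b.(rec X. c.(a.c.0\{c} + (b.X + (0 + X) + (a.0 + c.X + 0)))) + (0 + (rec X. c.(a.c.0\{c} + (b.X + (0 + X) + (a.0 + c.X + 0))))) + (a.0 + c.(rec X. c.(a.c.0\{c} + (b.X + (0 + X) + (a.0 + c.X + 0)))) + 0)) :: --a--▸ s2, --a--▸ s3, --b--▸ s0, --c--▸ s0, --c--▸ s1
  s2 = 0 :: ∅
  s3 = c.0\{c} :: --c--▸ s4
  s4 = 0\{c} :: ∅
LTS(Q): 5 reachable states
  t0 = rec X. c.(a.c.0\{c} + (b.X + (0 + X) + (a.0 + c.X))) :: --c--▸ t1
  t1 = a.c.0\{c} + (b.(rec X. c.(a.c.0\{c} + (b.X + (0 + X) + (a.0 + c.X)))) + (0 + (rec X. c.(a.c.0\{c} + (b.X + (0 + X) + (a.0 + c.X))))) + (a.0 + c.(rec X. c.(a.c.0\{c} + (b.X + (0 + X) + (a.0 + c.X)))))) :: --a--▸ t2, --a--▸ t3, --b--▸ t0, --c--▸ t0, --c--▸ t1
  t2 = 0 :: ∅
  t3 = c.0\{c} :: --c--▸ t4
  t4 = 0\{c} :: ∅
Bisimilarity quotient blocks:
  B0 = {s0, t0}
  B1 = {s1, t1}
  B2 = {s2, s4, t2, t4}
  B3 = {s3, t3}
s0 ∈ B0, t0 ∈ B0 → same block

YES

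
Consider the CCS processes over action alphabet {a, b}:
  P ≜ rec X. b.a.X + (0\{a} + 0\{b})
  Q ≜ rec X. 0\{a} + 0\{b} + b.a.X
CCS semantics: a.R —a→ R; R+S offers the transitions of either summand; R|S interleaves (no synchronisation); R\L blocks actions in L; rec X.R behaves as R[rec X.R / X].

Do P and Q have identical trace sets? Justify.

YES

Reachable graph of P (2 states):
  u0 = rec X. b.a.X + (0\{a} + 0\{b}) ⊢ =b=> u1
  u1 = a.(rec X. b.a.X + (0\{a} + 0\{b})) ⊢ =a=> u0
Reachable graph of Q (2 states):
  v0 = rec X. 0\{a} + 0\{b} + b.a.X ⊢ =b=> v1
  v1 = a.(rec X. 0\{a} + 0\{b} + b.a.X) ⊢ =a=> v0
Bisimilarity quotient blocks:
  B0 = {u0, v0}
  B1 = {u1, v1}
u0 ∈ B0, v0 ∈ B0 → same block
Bisimilar ⇒ trace-equivalent.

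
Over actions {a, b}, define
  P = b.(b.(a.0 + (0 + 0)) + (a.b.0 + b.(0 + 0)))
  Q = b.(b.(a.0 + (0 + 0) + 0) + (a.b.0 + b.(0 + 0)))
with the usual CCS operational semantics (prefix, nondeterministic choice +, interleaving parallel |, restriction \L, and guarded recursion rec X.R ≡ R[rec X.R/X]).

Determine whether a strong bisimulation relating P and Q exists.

LTS(P): 6 reachable states
  m0 = b.(b.(a.0 + (0 + 0)) + (a.b.0 + b.(0 + 0))) | —b→ m1
  m1 = b.(a.0 + (0 + 0)) + (a.b.0 + b.(0 + 0)) | —a→ m2, —b→ m3, —b→ m4
  m2 = b.0 | —b→ m5
  m3 = 0 + 0 | deadlocked
  m4 = a.0 + (0 + 0) | —a→ m5
  m5 = 0 | deadlocked
LTS(Q): 6 reachable states
  n0 = b.(b.(a.0 + (0 + 0) + 0) + (a.b.0 + b.(0 + 0))) | —b→ n1
  n1 = b.(a.0 + (0 + 0) + 0) + (a.b.0 + b.(0 + 0)) | —a→ n2, —b→ n3, —b→ n4
  n2 = b.0 | —b→ n5
  n3 = 0 + 0 | deadlocked
  n4 = a.0 + (0 + 0) + 0 | —a→ n5
  n5 = 0 | deadlocked
Coarsest stable partition (strong bisimilarity classes):
  B0 = {m0, n0}
  B1 = {m1, n1}
  B2 = {m2, n2}
  B3 = {m3, m5, n3, n5}
  B4 = {m4, n4}
m0 ∈ B0, n0 ∈ B0 → same block

YES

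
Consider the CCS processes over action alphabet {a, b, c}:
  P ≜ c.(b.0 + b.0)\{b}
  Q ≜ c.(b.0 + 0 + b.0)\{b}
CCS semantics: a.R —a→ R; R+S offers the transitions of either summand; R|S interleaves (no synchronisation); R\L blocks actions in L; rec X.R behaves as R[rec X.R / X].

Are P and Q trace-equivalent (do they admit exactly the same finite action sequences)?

P's transition system — 2 states:
  s0 = c.(b.0 + b.0)\{b} ⊢ =c=> s1
  s1 = (b.0 + b.0)\{b} ⊢ stopped
Q's transition system — 2 states:
  t0 = c.(b.0 + 0 + b.0)\{b} ⊢ =c=> t1
  t1 = (b.0 + 0 + b.0)\{b} ⊢ stopped
Bisimilarity quotient blocks:
  B0 = {s0, t0}
  B1 = {s1, t1}
s0 ∈ B0, t0 ∈ B0 → same block
Bisimilar ⇒ trace-equivalent.

traces(P) = traces(Q)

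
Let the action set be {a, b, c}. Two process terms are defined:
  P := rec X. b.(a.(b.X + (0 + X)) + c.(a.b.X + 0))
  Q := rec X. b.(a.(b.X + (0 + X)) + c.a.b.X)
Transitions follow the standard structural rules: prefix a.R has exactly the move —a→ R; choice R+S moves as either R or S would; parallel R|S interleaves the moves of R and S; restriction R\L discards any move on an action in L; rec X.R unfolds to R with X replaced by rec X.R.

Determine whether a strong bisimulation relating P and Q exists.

LTS(P): 5 reachable states
  s0 = rec X. b.(a.(b.X + (0 + X)) + c.(a.b.X + 0)) :: =b=> s1
  s1 = a.(b.(rec X. b.(a.(b.X + (0 + X)) + c.(a.b.X + 0))) + (0 + (rec X. b.(a.(b.X + (0 + X)) + c.(a.b.X + 0))))) + c.(a.b.(rec X. b.(a.(b.X + (0 + X)) + c.(a.b.X + 0))) + 0) :: =a=> s2, =c=> s3
  s2 = b.(rec X. b.(a.(b.X + (0 + X)) + c.(a.b.X + 0))) + (0 + (rec X. b.(a.(b.X + (0 + X)) + c.(a.b.X + 0)))) :: =b=> s0, =b=> s1
  s3 = a.b.(rec X. b.(a.(b.X + (0 + X)) + c.(a.b.X + 0))) + 0 :: =a=> s4
  s4 = b.(rec X. b.(a.(b.X + (0 + X)) + c.(a.b.X + 0))) :: =b=> s0
LTS(Q): 5 reachable states
  t0 = rec X. b.(a.(b.X + (0 + X)) + c.a.b.X) :: =b=> t1
  t1 = a.(b.(rec X. b.(a.(b.X + (0 + X)) + c.a.b.X)) + (0 + (rec X. b.(a.(b.X + (0 + X)) + c.a.b.X)))) + c.a.b.(rec X. b.(a.(b.X + (0 + X)) + c.a.b.X)) :: =a=> t2, =c=> t3
  t2 = b.(rec X. b.(a.(b.X + (0 + X)) + c.a.b.X)) + (0 + (rec X. b.(a.(b.X + (0 + X)) + c.a.b.X))) :: =b=> t0, =b=> t1
  t3 = a.b.(rec X. b.(a.(b.X + (0 + X)) + c.a.b.X)) :: =a=> t4
  t4 = b.(rec X. b.(a.(b.X + (0 + X)) + c.a.b.X)) :: =b=> t0
Bisimilarity quotient blocks:
  B0 = {s0, t0}
  B1 = {s1, t1}
  B2 = {s2, t2}
  B3 = {s3, t3}
  B4 = {s4, t4}
s0 ∈ B0, t0 ∈ B0 → same block

YES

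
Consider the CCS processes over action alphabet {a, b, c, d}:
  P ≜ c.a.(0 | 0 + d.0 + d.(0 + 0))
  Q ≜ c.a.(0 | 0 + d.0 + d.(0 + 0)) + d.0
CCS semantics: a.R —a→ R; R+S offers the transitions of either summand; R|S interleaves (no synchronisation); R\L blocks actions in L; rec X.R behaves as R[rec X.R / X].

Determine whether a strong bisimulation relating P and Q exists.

P ≁ Q

LTS(P): 5 reachable states
  p0 = c.a.(0 | 0 + d.0 + d.(0 + 0)) → =c=> p1
  p1 = a.(0 | 0 + d.0 + d.(0 + 0)) → =a=> p2
  p2 = 0 | 0 + d.0 + d.(0 + 0) → =d=> p3, =d=> p4
  p3 = 0 → (no moves)
  p4 = 0 + 0 → (no moves)
LTS(Q): 5 reachable states
  q0 = c.a.(0 | 0 + d.0 + d.(0 + 0)) + d.0 → =c=> q1, =d=> q2
  q1 = a.(0 | 0 + d.0 + d.(0 + 0)) → =a=> q3
  q2 = 0 → (no moves)
  q3 = 0 | 0 + d.0 + d.(0 + 0) → =d=> q2, =d=> q4
  q4 = 0 + 0 → (no moves)
Coarsest stable partition (strong bisimilarity classes):
  B0 = {p0}
  B1 = {p1, q1}
  B2 = {p2, q3}
  B3 = {p3, p4, q2, q4}
  B4 = {q0}
p0 ∈ B0, q0 ∈ B4 → different blocks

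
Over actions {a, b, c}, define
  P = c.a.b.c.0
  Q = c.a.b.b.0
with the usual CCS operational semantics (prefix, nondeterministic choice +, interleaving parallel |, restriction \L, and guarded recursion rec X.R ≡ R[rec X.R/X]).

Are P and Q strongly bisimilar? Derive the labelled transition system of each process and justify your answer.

LTS(P): 5 reachable states
  m0 = c.a.b.c.0 → ··c··> m1
  m1 = a.b.c.0 → ··a··> m2
  m2 = b.c.0 → ··b··> m3
  m3 = c.0 → ··c··> m4
  m4 = 0 → stopped
LTS(Q): 5 reachable states
  n0 = c.a.b.b.0 → ··c··> n1
  n1 = a.b.b.0 → ··a··> n2
  n2 = b.b.0 → ··b··> n3
  n3 = b.0 → ··b··> n4
  n4 = 0 → stopped
Bisimilarity quotient blocks:
  B0 = {m0}
  B1 = {m1}
  B2 = {m2}
  B3 = {m3}
  B4 = {m4, n4}
  B5 = {n0}
  B6 = {n1}
  B7 = {n2}
  B8 = {n3}
m0 ∈ B0, n0 ∈ B5 → different blocks

not bisimilar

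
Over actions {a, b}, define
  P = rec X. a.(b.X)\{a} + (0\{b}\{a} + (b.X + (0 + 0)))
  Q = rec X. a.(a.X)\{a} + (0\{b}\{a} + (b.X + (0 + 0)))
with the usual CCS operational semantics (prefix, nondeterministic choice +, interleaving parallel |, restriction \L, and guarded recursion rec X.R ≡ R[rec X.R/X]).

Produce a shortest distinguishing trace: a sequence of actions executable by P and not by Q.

ab

Reachable graph of P (3 states):
  m0 = rec X. a.(b.X)\{a} + (0\{b}\{a} + (b.X + (0 + 0))) ⊢ ··a··> m1, ··b··> m0
  m1 = (b.(rec X. a.(b.X)\{a} + (0\{b}\{a} + (b.X + (0 + 0)))))\{a} ⊢ ··b··> m2
  m2 = (rec X. a.(b.X)\{a} + (0\{b}\{a} + (b.X + (0 + 0))))\{a} ⊢ ··b··> m2
Reachable graph of Q (2 states):
  n0 = rec X. a.(a.X)\{a} + (0\{b}\{a} + (b.X + (0 + 0))) ⊢ ··a··> n1, ··b··> n0
  n1 = (a.(rec X. a.(a.X)\{a} + (0\{b}\{a} + (b.X + (0 + 0)))))\{a} ⊢ (no moves)
Run σ = ⟨ab⟩ on P: start {m0}
  [1] a ⇒ {m1}
  [2] b ⇒ {m2}
  — P admits the full trace.
Run σ = ⟨ab⟩ on Q: start {n0}
  [1] a ⇒ {n1}
  [2] b ⇒ ∅ (Q stuck)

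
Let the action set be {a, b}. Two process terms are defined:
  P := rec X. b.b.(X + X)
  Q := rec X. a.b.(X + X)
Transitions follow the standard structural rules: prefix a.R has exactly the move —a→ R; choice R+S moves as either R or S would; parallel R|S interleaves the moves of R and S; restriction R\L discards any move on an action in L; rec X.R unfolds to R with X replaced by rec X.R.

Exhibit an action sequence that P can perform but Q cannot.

b

P's transition system — 3 states:
  p0 = rec X. b.b.(X + X) ⊢ -b-> p1
  p1 = b.((rec X. b.b.(X + X)) + (rec X. b.b.(X + X))) ⊢ -b-> p2
  p2 = (rec X. b.b.(X + X)) + (rec X. b.b.(X + X)) ⊢ -b-> p1
Q's transition system — 3 states:
  q0 = rec X. a.b.(X + X) ⊢ -a-> q1
  q1 = b.((rec X. a.b.(X + X)) + (rec X. a.b.(X + X))) ⊢ -b-> q2
  q2 = (rec X. a.b.(X + X)) + (rec X. a.b.(X + X)) ⊢ -a-> q1
Executing b from P (initial set {p0}):
  after b @ step 1: {p1}
  ✓ P
Executing b from Q (initial set {q0}):
  after b @ step 1: no successor for Q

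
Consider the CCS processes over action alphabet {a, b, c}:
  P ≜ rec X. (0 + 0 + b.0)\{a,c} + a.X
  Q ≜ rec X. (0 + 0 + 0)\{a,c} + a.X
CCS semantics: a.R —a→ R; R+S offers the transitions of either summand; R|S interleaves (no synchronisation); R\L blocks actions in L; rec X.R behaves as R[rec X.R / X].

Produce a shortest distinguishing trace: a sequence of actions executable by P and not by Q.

b

P's transition system — 2 states:
  p0 = rec X. (0 + 0 + b.0)\{a,c} + a.X has moves --a--▸ p0, --b--▸ p1
  p1 = 0\{a,c} has moves (no moves)
Q's transition system — 1 states:
  q0 = rec X. (0 + 0 + 0)\{a,c} + a.X has moves --a--▸ q0
Run σ = ⟨b⟩ on P: start {p0}
  after b @ step 1: {p1}
  — P admits the full trace.
Run σ = ⟨b⟩ on Q: start {q0}
  after b @ step 1: no successor for Q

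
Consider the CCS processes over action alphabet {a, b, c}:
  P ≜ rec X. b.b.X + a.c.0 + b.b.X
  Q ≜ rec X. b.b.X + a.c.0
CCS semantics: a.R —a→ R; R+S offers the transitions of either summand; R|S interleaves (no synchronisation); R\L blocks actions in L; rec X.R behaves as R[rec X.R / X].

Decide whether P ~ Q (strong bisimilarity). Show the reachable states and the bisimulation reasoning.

P's transition system — 4 states:
  p0 = rec X. b.b.X + a.c.0 + b.b.X has moves --a--▸ p1, --b--▸ p2
  p1 = c.0 has moves --c--▸ p3
  p2 = b.(rec X. b.b.X + a.c.0 + b.b.X) has moves --b--▸ p0
  p3 = 0 has moves stopped
Q's transition system — 4 states:
  q0 = rec X. b.b.X + a.c.0 has moves --a--▸ q1, --b--▸ q2
  q1 = c.0 has moves --c--▸ q3
  q2 = b.(rec X. b.b.X + a.c.0) has moves --b--▸ q0
  q3 = 0 has moves stopped
Partition-refinement fixed point:
  B0 = {p0, q0}
  B1 = {p2, q2}
  B2 = {p1, q1}
  B3 = {p3, q3}
p0 ∈ B0, q0 ∈ B0 → same block

YES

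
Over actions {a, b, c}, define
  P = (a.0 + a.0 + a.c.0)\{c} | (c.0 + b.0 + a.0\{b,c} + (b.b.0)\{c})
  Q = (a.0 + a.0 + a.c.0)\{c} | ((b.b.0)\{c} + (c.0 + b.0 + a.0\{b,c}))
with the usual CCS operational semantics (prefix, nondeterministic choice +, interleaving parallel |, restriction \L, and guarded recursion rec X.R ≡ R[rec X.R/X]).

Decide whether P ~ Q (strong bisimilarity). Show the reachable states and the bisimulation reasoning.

YES

LTS(P): 15 reachable states
  p0 = (a.0 + a.0 + a.c.0)\{c} | (c.0 + b.0 + a.0\{b,c} + (b.b.0)\{c}) | --a--▸ p1, --a--▸ p2, --a--▸ p3, --b--▸ p4, --b--▸ p5, --c--▸ p5
  p1 = (a.0 + a.0 + a.c.0)\{c} | 0\{b,c} | --a--▸ p6, --a--▸ p7
  p2 = (c.0)\{c} | (c.0 + b.0 + a.0\{b,c} + (b.b.0)\{c}) | --a--▸ p6, --b--▸ p8, --b--▸ p9, --c--▸ p9
  p3 = 0\{c} | (c.0 + b.0 + a.0\{b,c} + (b.b.0)\{c}) | --a--▸ p7, --b--▸ p10, --b--▸ p11, --c--▸ p11
  p4 = (a.0 + a.0 + a.c.0)\{c} | (b.0)\{c} | --a--▸ p10, --a--▸ p8, --b--▸ p12
  p5 = (a.0 + a.0 + a.c.0)\{c} | 0 | --a--▸ p11, --a--▸ p9
  p6 = (c.0)\{c} | 0\{b,c} | ∅
  p7 = 0\{c} | 0\{b,c} | ∅
  p8 = (c.0)\{c} | (b.0)\{c} | --b--▸ p13
  p9 = (c.0)\{c} | 0 | ∅
  p10 = 0\{c} | (b.0)\{c} | --b--▸ p14
  p11 = 0\{c} | 0 | ∅
  p12 = (a.0 + a.0 + a.c.0)\{c} | 0\{c} | --a--▸ p13, --a--▸ p14
  p13 = (c.0)\{c} | 0\{c} | ∅
  p14 = 0\{c} | 0\{c} | ∅
LTS(Q): 15 reachable states
  q0 = (a.0 + a.0 + a.c.0)\{c} | ((b.b.0)\{c} + (c.0 + b.0 + a.0\{b,c})) | --a--▸ q1, --a--▸ q2, --a--▸ q3, --b--▸ q4, --b--▸ q5, --c--▸ q5
  q1 = (a.0 + a.0 + a.c.0)\{c} | 0\{b,c} | --a--▸ q6, --a--▸ q7
  q2 = (c.0)\{c} | ((b.b.0)\{c} + (c.0 + b.0 + a.0\{b,c})) | --a--▸ q6, --b--▸ q8, --b--▸ q9, --c--▸ q9
  q3 = 0\{c} | ((b.b.0)\{c} + (c.0 + b.0 + a.0\{b,c})) | --a--▸ q7, --b--▸ q10, --b--▸ q11, --c--▸ q11
  q4 = (a.0 + a.0 + a.c.0)\{c} | (b.0)\{c} | --a--▸ q10, --a--▸ q8, --b--▸ q12
  q5 = (a.0 + a.0 + a.c.0)\{c} | 0 | --a--▸ q11, --a--▸ q9
  q6 = (c.0)\{c} | 0\{b,c} | ∅
  q7 = 0\{c} | 0\{b,c} | ∅
  q8 = (c.0)\{c} | (b.0)\{c} | --b--▸ q13
  q9 = (c.0)\{c} | 0 | ∅
  q10 = 0\{c} | (b.0)\{c} | --b--▸ q14
  q11 = 0\{c} | 0 | ∅
  q12 = (a.0 + a.0 + a.c.0)\{c} | 0\{c} | --a--▸ q13, --a--▸ q14
  q13 = (c.0)\{c} | 0\{c} | ∅
  q14 = 0\{c} | 0\{c} | ∅
Partition-refinement fixed point:
  B0 = {p0, q0}
  B1 = {p2, p3, q2, q3}
  B2 = {p10, p8, q10, q8}
  B3 = {p11, p13, p14, p6, p7, p9, q11, q13, q14, q6, q7, q9}
  B4 = {p1, p12, p5, q1, q12, q5}
  B5 = {p4, q4}
p0 ∈ B0, q0 ∈ B0 → same block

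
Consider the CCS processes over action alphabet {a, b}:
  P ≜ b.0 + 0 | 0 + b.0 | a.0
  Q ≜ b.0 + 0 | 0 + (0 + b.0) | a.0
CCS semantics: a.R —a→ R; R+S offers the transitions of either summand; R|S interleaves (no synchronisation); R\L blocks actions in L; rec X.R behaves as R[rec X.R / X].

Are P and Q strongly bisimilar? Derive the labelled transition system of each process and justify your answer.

P ~ Q

P's transition system — 5 states:
  s0 = b.0 + 0 | 0 + b.0 | a.0 ⊢ —a→ s1, —b→ s2, —b→ s3
  s1 = b.0 | 0 ⊢ —b→ s4
  s2 = 0 ⊢ ·
  s3 = 0 | a.0 ⊢ —a→ s4
  s4 = 0 | 0 ⊢ ·
Q's transition system — 5 states:
  t0 = b.0 + 0 | 0 + (0 + b.0) | a.0 ⊢ —a→ t1, —b→ t2, —b→ t3
  t1 = (0 + b.0) | 0 ⊢ —b→ t4
  t2 = 0 ⊢ ·
  t3 = 0 | a.0 ⊢ —a→ t4
  t4 = 0 | 0 ⊢ ·
Coarsest stable partition (strong bisimilarity classes):
  B0 = {s0, t0}
  B1 = {s3, t3}
  B2 = {s2, s4, t2, t4}
  B3 = {s1, t1}
s0 ∈ B0, t0 ∈ B0 → same block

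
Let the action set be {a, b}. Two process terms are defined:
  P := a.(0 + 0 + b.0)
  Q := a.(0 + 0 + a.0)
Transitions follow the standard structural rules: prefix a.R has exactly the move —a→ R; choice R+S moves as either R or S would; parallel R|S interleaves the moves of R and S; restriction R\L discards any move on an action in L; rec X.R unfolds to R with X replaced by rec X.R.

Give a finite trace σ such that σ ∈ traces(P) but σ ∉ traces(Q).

ab

P's transition system — 3 states:
  u0 = a.(0 + 0 + b.0) :: ··a··> u1
  u1 = 0 + 0 + b.0 :: ··b··> u2
  u2 = 0 :: (no moves)
Q's transition system — 3 states:
  v0 = a.(0 + 0 + a.0) :: ··a··> v1
  v1 = 0 + 0 + a.0 :: ··a··> v2
  v2 = 0 :: (no moves)
Trace ⟨ab⟩ through P, begin at {u0}:
  [1] a ⇒ {u1}
  [2] b ⇒ {u2}
  P completes σ.
Trace ⟨ab⟩ through Q, begin at {v0}:
  [1] a ⇒ {v1}
  [2] b ⇒ no successor for Q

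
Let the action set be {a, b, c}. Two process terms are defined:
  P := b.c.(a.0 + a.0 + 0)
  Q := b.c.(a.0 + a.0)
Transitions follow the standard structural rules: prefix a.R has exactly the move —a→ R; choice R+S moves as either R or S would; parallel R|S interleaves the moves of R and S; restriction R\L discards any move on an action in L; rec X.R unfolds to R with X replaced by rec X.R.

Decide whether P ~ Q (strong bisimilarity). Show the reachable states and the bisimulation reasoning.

P's transition system — 4 states:
  u0 = b.c.(a.0 + a.0 + 0) ⊢ --b--▸ u1
  u1 = c.(a.0 + a.0 + 0) ⊢ --c--▸ u2
  u2 = a.0 + a.0 + 0 ⊢ --a--▸ u3
  u3 = 0 ⊢ stopped
Q's transition system — 4 states:
  v0 = b.c.(a.0 + a.0) ⊢ --b--▸ v1
  v1 = c.(a.0 + a.0) ⊢ --c--▸ v2
  v2 = a.0 + a.0 ⊢ --a--▸ v3
  v3 = 0 ⊢ stopped
Bisimilarity quotient blocks:
  B0 = {u0, v0}
  B1 = {u1, v1}
  B2 = {u2, v2}
  B3 = {u3, v3}
u0 ∈ B0, v0 ∈ B0 → same block

bisimilar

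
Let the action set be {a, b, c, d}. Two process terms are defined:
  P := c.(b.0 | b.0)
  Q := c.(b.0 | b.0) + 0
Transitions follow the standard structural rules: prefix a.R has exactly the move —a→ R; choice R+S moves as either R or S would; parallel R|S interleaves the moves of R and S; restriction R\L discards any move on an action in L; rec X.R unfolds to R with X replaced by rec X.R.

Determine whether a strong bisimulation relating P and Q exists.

bisimilar

Reachable graph of P (5 states):
  m0 = c.(b.0 | b.0) :: --c--▸ m1
  m1 = b.0 | b.0 :: --b--▸ m2, --b--▸ m3
  m2 = 0 | b.0 :: --b--▸ m4
  m3 = b.0 | 0 :: --b--▸ m4
  m4 = 0 | 0 :: deadlocked
Reachable graph of Q (5 states):
  n0 = c.(b.0 | b.0) + 0 :: --c--▸ n1
  n1 = b.0 | b.0 :: --b--▸ n2, --b--▸ n3
  n2 = 0 | b.0 :: --b--▸ n4
  n3 = b.0 | 0 :: --b--▸ n4
  n4 = 0 | 0 :: deadlocked
Bisimilarity quotient blocks:
  B0 = {m0, n0}
  B1 = {m1, n1}
  B2 = {m2, m3, n2, n3}
  B3 = {m4, n4}
m0 ∈ B0, n0 ∈ B0 → same block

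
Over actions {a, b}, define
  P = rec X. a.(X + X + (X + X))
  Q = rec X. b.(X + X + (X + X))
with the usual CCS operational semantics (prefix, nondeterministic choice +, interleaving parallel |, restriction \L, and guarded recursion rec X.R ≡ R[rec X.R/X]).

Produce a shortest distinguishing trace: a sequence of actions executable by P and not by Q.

a

LTS(P): 2 reachable states
  p0 = rec X. a.(X + X + (X + X)) → ··a··> p1
  p1 = (rec X. a.(X + X + (X + X))) + (rec X. a.(X + X + (X + X))) + ((rec X. a.(X + X + (X + X))) + (rec X. a.(X + X + (X + X)))) → ··a··> p1
LTS(Q): 2 reachable states
  q0 = rec X. b.(X + X + (X + X)) → ··b··> q1
  q1 = (rec X. b.(X + X + (X + X))) + (rec X. b.(X + X + (X + X))) + ((rec X. b.(X + X + (X + X))) + (rec X. b.(X + X + (X + X)))) → ··b··> q1
Run σ = ⟨a⟩ on P: start {p0}
  [1] a ⇒ {p1}
  — P admits the full trace.
Run σ = ⟨a⟩ on Q: start {q0}
  [1] a ⇒ ∅  — Q cannot continue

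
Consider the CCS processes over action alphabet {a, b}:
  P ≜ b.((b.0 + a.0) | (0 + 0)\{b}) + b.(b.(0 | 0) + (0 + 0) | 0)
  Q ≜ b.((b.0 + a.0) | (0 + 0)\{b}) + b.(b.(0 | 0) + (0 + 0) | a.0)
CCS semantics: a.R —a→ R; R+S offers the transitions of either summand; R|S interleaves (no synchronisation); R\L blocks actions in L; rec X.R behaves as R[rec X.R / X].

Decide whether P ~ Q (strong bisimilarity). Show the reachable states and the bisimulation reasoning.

P's transition system — 5 states:
  m0 = b.((b.0 + a.0) | (0 + 0)\{b}) + b.(b.(0 | 0) + (0 + 0) | 0) ⊢ ··b··> m1, ··b··> m2
  m1 = (b.0 + a.0) | (0 + 0)\{b} ⊢ ··a··> m3, ··b··> m3
  m2 = b.(0 | 0) + (0 + 0) | 0 ⊢ ··b··> m4
  m3 = 0 | (0 + 0)\{b} ⊢ (no moves)
  m4 = 0 | 0 ⊢ (no moves)
Q's transition system — 6 states:
  n0 = b.((b.0 + a.0) | (0 + 0)\{b}) + b.(b.(0 | 0) + (0 + 0) | a.0) ⊢ ··b··> n1, ··b··> n2
  n1 = (b.0 + a.0) | (0 + 0)\{b} ⊢ ··a··> n3, ··b··> n3
  n2 = b.(0 | 0) + (0 + 0) | a.0 ⊢ ··a··> n4, ··b··> n5
  n3 = 0 | (0 + 0)\{b} ⊢ (no moves)
  n4 = (0 + 0) | 0 ⊢ (no moves)
  n5 = 0 | 0 ⊢ (no moves)
Coarsest stable partition (strong bisimilarity classes):
  B0 = {m0}
  B1 = {m2}
  B2 = {m3, m4, n3, n4, n5}
  B3 = {m1, n1, n2}
  B4 = {n0}
m0 ∈ B0, n0 ∈ B4 → different blocks

NO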